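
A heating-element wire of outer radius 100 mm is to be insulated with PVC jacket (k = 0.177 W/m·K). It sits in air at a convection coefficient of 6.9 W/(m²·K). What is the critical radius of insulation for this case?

r_cr ≈ 25.7 mm

For a cylinder r_cr = k/h = 0.177/6.9
r_cr = 25.7 mm; since the bare radius (100 mm) is above r_cr, any added insulation will reduce heat loss.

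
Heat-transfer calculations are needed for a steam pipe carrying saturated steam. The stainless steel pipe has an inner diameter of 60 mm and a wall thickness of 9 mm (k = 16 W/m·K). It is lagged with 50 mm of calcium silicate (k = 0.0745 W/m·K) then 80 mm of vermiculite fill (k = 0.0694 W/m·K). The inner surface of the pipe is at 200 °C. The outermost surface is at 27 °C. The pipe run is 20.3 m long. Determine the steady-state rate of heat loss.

Q ≈ 1090 W

For a radial system each layer contributes R = ln(r_out/r_in)/(2πkL); films add R = 1/(hA).
R_stainless steel pipe wall = ln(39/30)/(2π×16×20.3) = 1.286×10^-4 K/W
R_calcium silicate = ln(89/39)/(2π×0.0745×20.3) = 0.08683 K/W
R_vermiculite fill = ln(169/89)/(2π×0.0694×20.3) = 0.07244 K/W
R_total = 0.1594 K/W
Q = ΔT/R_total = 173/0.1594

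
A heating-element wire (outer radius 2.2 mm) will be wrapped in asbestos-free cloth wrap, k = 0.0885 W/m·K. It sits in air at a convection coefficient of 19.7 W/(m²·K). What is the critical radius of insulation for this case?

For a cylinder r_cr = k/h = 0.0885/19.7
r_cr = 4.49 mm; since the bare radius (2.2 mm) is below r_cr, adding a thin layer of insulation will *increase* heat loss.

r_cr ≈ 4.49 mm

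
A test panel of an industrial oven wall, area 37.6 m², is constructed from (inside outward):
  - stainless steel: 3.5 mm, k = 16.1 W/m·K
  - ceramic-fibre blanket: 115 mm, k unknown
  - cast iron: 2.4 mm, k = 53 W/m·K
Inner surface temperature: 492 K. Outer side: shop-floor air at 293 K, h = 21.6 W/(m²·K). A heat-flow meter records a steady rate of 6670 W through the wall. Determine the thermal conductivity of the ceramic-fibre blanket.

k ≈ 0.107 W/(m·K)

Treating each layer as a thermal resistance in series:
R_stainless steel = L/(kA) = 0.0035/(16.1×37.6) = 5.782×10^-6 K/W
R_cast iron = L/(kA) = 0.0024/(53×37.6) = 1.204×10^-6 K/W
R_outer film = 1/(h_o·A) = 1/(21.6×37.6) = 0.001231 K/W
Sum of known resistances R_other = 0.001238 K/W
Total R = ΔT/Q = 199/6670 = 0.02984 K/W
R_ceramic-fibre blanket = R_total − R_other = 0.0286 K/W
k = L/(R·A) = 0.115/(0.0286×37.6)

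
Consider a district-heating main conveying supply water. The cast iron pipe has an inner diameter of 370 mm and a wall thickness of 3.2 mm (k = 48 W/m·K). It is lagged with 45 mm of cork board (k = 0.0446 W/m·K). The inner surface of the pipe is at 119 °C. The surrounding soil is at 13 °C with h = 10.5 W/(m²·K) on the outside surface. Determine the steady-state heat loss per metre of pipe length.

q′ ≈ 128 W/m

Treating each annulus and film as a series resistance:
R_cast iron pipe wall = ln(188.2/185)/(2π×48×1) = 5.686×10^-5 K/W
R_cork board = ln(233.2/188.2)/(2π×0.0446×1) = 0.7651 K/W
R_outer film = 1/(h_o·2πr_oL) = 1/(10.5×2π×0.2332×1) = 0.065 K/W
R_total = 0.8301 K/W
Q = ΔT/R_total = 106/0.8301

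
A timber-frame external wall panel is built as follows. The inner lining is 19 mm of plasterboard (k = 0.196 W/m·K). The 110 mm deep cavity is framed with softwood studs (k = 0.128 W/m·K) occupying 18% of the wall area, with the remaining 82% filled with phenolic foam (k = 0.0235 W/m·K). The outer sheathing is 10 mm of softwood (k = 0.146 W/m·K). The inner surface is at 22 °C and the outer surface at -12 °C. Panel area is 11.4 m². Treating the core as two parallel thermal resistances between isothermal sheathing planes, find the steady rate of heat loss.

Sheathing layers in series; stud and cavity paths in parallel between them.
R_inner = 0.019/(0.196×11.4) = 0.008503 K/W
R_stud  = 0.11/(0.128×0.18×11.4) = 0.4188 K/W
R_cav   = 0.11/(0.0235×0.82×11.4) = 0.5007 K/W
1/R_core = 1/R_stud + 1/R_cav → R_core = 0.2281 K/W
R_outer = 0.01/(0.146×11.4) = 0.006008 K/W
R_total = 0.2426 K/W
Q = ΔT/R_total = 34/0.2426

Q ≈ 140 W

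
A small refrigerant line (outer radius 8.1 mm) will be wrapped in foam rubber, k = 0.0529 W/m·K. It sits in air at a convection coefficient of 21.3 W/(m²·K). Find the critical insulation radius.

For a cylinder r_cr = k/h = 0.0529/21.3
r_cr = 2.48 mm; since the bare radius (8.1 mm) is above r_cr, any added insulation will reduce heat loss.

r_cr ≈ 2.48 mm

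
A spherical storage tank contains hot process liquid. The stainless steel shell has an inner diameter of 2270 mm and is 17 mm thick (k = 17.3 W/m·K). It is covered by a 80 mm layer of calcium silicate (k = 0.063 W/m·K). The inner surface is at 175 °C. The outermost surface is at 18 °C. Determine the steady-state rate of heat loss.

Each spherical layer contributes R = (1/r_i − 1/r_o)/(4πk):
R_stainless steel shell = (1/1.135 − 1/1.152)/(4π×17.3) = 5.981×10^-5 K/W
R_calcium silicate = (1/1.152 − 1/1.232)/(4π×0.063) = 0.0712 K/W
R_total = 0.07126 K/W
Q = ΔT/R_total = 157/0.07126

Q ≈ 2200 W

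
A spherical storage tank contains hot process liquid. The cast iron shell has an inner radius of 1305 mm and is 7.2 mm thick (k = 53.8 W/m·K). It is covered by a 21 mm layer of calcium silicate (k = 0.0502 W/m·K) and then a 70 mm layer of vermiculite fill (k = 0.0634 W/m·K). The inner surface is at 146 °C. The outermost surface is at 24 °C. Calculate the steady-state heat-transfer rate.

Each spherical layer contributes R = (1/r_i − 1/r_o)/(4πk):
R_cast iron shell = (1/1.305 − 1/1.3122)/(4π×53.8) = 6.219×10^-6 K/W
R_calcium silicate = (1/1.3122 − 1/1.3332)/(4π×0.0502) = 0.01903 K/W
R_vermiculite fill = (1/1.3332 − 1/1.4032)/(4π×0.0634) = 0.04697 K/W
R_total = 0.066 K/W
Q = ΔT/R_total = 122/0.066

Q ≈ 1850 W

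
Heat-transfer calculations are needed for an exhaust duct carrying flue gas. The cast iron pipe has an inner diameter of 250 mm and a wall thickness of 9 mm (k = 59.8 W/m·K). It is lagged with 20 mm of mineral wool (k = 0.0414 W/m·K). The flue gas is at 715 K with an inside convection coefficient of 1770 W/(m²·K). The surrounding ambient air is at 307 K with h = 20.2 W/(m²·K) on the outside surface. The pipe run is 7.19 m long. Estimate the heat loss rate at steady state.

Per-layer cylindrical resistances, series-summed:
R_inner film = 1/(h_i·2πr₁L) = 1/(1770×2π×0.125×7.19) = 1×10^-4 K/W
R_cast iron pipe wall = ln(134/125)/(2π×59.8×7.19) = 2.574×10^-5 K/W
R_mineral wool = ln(154/134)/(2π×0.0414×7.19) = 0.07438 K/W
R_outer film = 1/(h_o·2πr_oL) = 1/(20.2×2π×0.154×7.19) = 0.007116 K/W
R_total = 0.08162 K/W
Q = ΔT/R_total = 408/0.08162

Q ≈ 5000 W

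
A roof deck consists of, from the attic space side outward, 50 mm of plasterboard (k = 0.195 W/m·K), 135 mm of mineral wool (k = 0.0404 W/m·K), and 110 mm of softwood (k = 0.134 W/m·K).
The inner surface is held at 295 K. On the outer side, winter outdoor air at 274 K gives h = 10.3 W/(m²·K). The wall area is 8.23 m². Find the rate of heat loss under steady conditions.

Thermal resistances in series:
R_plasterboard = L/(kA) = 0.05/(0.195×8.23) = 0.03116 K/W
R_mineral wool = L/(kA) = 0.135/(0.0404×8.23) = 0.406 K/W
R_softwood = L/(kA) = 0.11/(0.134×8.23) = 0.09974 K/W
R_outer film = 1/(h_o·A) = 1/(10.3×8.23) = 0.0118 K/W
R_total = 0.5487 K/W
Q = ΔT / R_total = 21 / 0.5487

Q ≈ 38.3 W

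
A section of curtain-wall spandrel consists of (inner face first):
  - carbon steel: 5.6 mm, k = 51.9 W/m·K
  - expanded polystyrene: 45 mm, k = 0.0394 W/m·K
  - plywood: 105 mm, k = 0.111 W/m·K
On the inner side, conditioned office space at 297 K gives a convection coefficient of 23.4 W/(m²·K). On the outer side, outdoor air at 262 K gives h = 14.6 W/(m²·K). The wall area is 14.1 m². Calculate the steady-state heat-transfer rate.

Using the resistance-network approach (series):
R_inner film = 1/(h_i·A) = 1/(23.4×14.1) = 0.003031 K/W
R_carbon steel = L/(kA) = 0.0056/(51.9×14.1) = 7.652×10^-6 K/W
R_expanded polystyrene = L/(kA) = 0.045/(0.0394×14.1) = 0.081 K/W
R_plywood = L/(kA) = 0.105/(0.111×14.1) = 0.06709 K/W
R_outer film = 1/(h_o·A) = 1/(14.6×14.1) = 0.004858 K/W
R_total = 0.156 K/W
Q = ΔT / R_total = 35 / 0.156

Q ≈ 224 W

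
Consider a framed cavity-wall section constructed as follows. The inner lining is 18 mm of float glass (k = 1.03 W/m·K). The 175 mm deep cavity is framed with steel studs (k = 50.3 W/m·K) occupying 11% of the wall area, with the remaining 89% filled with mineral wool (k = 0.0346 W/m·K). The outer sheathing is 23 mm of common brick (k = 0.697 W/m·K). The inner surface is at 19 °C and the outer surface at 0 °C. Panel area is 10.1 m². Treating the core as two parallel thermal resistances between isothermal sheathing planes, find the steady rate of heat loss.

Q ≈ 2340 W

Sheathing layers in series; stud and cavity paths in parallel between them.
R_inner = 0.018/(1.03×10.1) = 0.00173 K/W
R_stud  = 0.175/(50.3×0.11×10.1) = 0.003132 K/W
R_cav   = 0.175/(0.0346×0.89×10.1) = 0.5627 K/W
1/R_core = 1/R_stud + 1/R_cav → R_core = 0.003114 K/W
R_outer = 0.023/(0.697×10.1) = 0.003267 K/W
R_total = 0.008112 K/W
Q = ΔT/R_total = 19/0.008112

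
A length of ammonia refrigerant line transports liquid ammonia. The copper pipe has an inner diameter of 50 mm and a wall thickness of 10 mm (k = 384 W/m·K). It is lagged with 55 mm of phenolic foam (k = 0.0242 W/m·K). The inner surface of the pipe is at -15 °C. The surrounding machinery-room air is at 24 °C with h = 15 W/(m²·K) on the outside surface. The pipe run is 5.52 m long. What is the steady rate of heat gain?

Treating each annulus and film as a series resistance:
R_copper pipe wall = ln(35/25)/(2π×384×5.52) = 2.526×10^-5 K/W
R_phenolic foam = ln(90/35)/(2π×0.0242×5.52) = 1.125 K/W
R_outer film = 1/(h_o·2πr_oL) = 1/(15×2π×0.09×5.52) = 0.02136 K/W
R_total = 1.147 K/W
Q = ΔT/R_total = 39/1.147

Q ≈ 34 W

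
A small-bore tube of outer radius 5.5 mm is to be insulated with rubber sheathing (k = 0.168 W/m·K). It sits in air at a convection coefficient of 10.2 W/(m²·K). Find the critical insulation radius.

r_cr ≈ 16.5 mm

For a cylinder r_cr = k/h = 0.168/10.2
r_cr = 16.5 mm; since the bare radius (5.5 mm) is below r_cr, adding a thin layer of insulation will *increase* heat loss.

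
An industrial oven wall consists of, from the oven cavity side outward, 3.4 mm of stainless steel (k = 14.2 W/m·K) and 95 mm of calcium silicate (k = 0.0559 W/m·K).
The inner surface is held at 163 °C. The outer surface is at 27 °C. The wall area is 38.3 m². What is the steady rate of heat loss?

Q ≈ 3060 W

Model the wall as resistances in series:
R_stainless steel = L/(kA) = 0.0034/(14.2×38.3) = 6.252×10^-6 K/W
R_calcium silicate = L/(kA) = 0.095/(0.0559×38.3) = 0.04437 K/W
R_total = 0.04438 K/W
Q = ΔT / R_total = 136 / 0.04438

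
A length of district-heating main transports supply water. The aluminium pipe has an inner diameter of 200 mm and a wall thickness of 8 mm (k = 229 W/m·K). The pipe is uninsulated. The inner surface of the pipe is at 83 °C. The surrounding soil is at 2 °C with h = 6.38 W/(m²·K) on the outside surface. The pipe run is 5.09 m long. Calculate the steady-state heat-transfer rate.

Treating each annulus and film as a series resistance:
R_aluminium pipe wall = ln(108/100)/(2π×229×5.09) = 1.051×10^-5 K/W
R_outer film = 1/(h_o·2πr_oL) = 1/(6.38×2π×0.108×5.09) = 0.04538 K/W
R_total = 0.04539 K/W
Q = ΔT/R_total = 81/0.04539

Q ≈ 1780 W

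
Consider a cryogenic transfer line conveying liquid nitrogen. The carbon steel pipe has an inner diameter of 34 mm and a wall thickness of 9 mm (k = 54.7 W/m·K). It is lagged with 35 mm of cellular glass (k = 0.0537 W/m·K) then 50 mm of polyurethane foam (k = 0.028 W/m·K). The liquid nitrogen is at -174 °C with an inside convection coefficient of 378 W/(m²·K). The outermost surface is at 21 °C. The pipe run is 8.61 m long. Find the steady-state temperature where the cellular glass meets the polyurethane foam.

T ≈ -90.4 °C

Per-layer cylindrical resistances, series-summed:
R_inner film = 1/(h_i·2πr₁L) = 1/(378×2π×0.017×8.61) = 0.002877 K/W
R_carbon steel pipe wall = ln(26/17)/(2π×54.7×8.61) = 1.436×10^-4 K/W
R_cellular glass = ln(61/26)/(2π×0.0537×8.61) = 0.2935 K/W
R_polyurethane foam = ln(111/61)/(2π×0.028×8.61) = 0.3952 K/W
R_total = 0.6918 K/W
Q = ΔT/R_total = 195/0.6918
Q = 282 W
T_interface = T_inner + Q·ΣR(inner→interface) = -174 + 282×0.2966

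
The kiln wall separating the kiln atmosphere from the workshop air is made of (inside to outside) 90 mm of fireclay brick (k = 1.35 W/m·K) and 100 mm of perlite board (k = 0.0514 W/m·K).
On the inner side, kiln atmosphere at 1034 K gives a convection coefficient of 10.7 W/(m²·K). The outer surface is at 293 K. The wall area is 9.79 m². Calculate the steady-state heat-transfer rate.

Treating each layer as a thermal resistance in series:
R_inner film = 1/(h_i·A) = 1/(10.7×9.79) = 0.009546 K/W
R_fireclay brick = L/(kA) = 0.09/(1.35×9.79) = 0.00681 K/W
R_perlite board = L/(kA) = 0.1/(0.0514×9.79) = 0.1987 K/W
R_total = 0.2151 K/W
Q = ΔT / R_total = 741 / 0.2151

Q ≈ 3450 W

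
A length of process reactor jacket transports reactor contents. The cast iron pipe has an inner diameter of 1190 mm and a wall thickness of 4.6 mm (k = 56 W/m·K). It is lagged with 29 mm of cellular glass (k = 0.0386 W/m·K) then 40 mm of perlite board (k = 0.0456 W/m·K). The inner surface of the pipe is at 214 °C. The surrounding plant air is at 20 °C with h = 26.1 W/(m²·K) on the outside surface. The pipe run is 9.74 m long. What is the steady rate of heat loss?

Q ≈ 4510 W

Cylindrical conduction, so R = ln(r₂/r₁)/(2πkL) per layer, in series:
R_cast iron pipe wall = ln(599.6/595)/(2π×56×9.74) = 2.247×10^-6 K/W
R_cellular glass = ln(628.6/599.6)/(2π×0.0386×9.74) = 0.01999 K/W
R_perlite board = ln(668.6/628.6)/(2π×0.0456×9.74) = 0.02211 K/W
R_outer film = 1/(h_o·2πr_oL) = 1/(26.1×2π×0.6686×9.74) = 9.364×10^-4 K/W
R_total = 0.04304 K/W
Q = ΔT/R_total = 194/0.04304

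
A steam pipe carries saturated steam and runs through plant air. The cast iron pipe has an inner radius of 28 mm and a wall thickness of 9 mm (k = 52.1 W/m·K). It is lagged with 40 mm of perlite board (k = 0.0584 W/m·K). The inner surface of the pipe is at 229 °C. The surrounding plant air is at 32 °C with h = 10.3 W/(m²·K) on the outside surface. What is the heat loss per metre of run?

q′ ≈ 89.6 W/m

Radial resistances (cylindrical: R_cond = ln(r_o/r_i)/(2πkL), R_conv = 1/(h·2πrL)):
R_cast iron pipe wall = ln(37/28)/(2π×52.1×1) = 8.514×10^-4 K/W
R_perlite board = ln(77/37)/(2π×0.0584×1) = 1.997 K/W
R_outer film = 1/(h_o·2πr_oL) = 1/(10.3×2π×0.077×1) = 0.2007 K/W
R_total = 2.199 K/W
Q = ΔT/R_total = 197/2.199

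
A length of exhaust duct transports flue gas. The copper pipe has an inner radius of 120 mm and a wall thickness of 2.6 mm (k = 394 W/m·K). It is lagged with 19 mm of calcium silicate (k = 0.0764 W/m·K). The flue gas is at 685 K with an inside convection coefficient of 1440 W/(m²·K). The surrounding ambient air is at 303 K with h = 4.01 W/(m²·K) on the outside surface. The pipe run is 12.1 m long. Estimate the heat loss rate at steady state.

Q ≈ 7950 W

Cylindrical conduction, so R = ln(r₂/r₁)/(2πkL) per layer, in series:
R_inner film = 1/(h_i·2πr₁L) = 1/(1440×2π×0.12×12.1) = 7.612×10^-5 K/W
R_copper pipe wall = ln(122.6/120)/(2π×394×12.1) = 7.156×10^-7 K/W
R_calcium silicate = ln(141.6/122.6)/(2π×0.0764×12.1) = 0.02481 K/W
R_outer film = 1/(h_o·2πr_oL) = 1/(4.01×2π×0.1416×12.1) = 0.02316 K/W
R_total = 0.04805 K/W
Q = ΔT/R_total = 382/0.04805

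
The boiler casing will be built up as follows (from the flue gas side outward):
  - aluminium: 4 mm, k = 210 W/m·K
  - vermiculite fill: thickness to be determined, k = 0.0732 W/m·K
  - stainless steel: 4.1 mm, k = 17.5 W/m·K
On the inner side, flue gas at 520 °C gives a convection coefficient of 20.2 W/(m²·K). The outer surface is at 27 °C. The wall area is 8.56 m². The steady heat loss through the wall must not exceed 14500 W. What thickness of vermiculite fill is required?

L ≈ 17.7 mm

Treating each layer as a thermal resistance in series:
R_inner film = 1/(h_i·A) = 1/(20.2×8.56) = 0.005783 K/W
R_aluminium = L/(kA) = 0.004/(210×8.56) = 2.225×10^-6 K/W
R_stainless steel = L/(kA) = 0.0041/(17.5×8.56) = 2.737×10^-5 K/W
Sum of the known resistances R_other = 0.005813 K/W
Required total resistance R_tot = ΔT/Q_allow = 493/14500 = 0.034 K/W
R_vermiculite fill = R_tot − R_other = 0.02819 K/W
L = R·k·A = 0.02819×0.0732×8.56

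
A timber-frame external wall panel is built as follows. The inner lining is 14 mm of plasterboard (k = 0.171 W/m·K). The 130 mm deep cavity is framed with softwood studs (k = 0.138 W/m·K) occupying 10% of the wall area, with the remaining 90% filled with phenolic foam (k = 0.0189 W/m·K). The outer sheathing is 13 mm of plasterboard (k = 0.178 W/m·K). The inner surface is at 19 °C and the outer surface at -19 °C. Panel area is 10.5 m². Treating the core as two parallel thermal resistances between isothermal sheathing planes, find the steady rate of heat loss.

Q ≈ 91.2 W

Sheathing layers in series; stud and cavity paths in parallel between them.
R_inner = 0.014/(0.171×10.5) = 0.007797 K/W
R_stud  = 0.13/(0.138×0.1×10.5) = 0.8972 K/W
R_cav   = 0.13/(0.0189×0.9×10.5) = 0.7279 K/W
1/R_core = 1/R_stud + 1/R_cav → R_core = 0.4018 K/W
R_outer = 0.013/(0.178×10.5) = 0.006956 K/W
R_total = 0.4166 K/W
Q = ΔT/R_total = 38/0.4166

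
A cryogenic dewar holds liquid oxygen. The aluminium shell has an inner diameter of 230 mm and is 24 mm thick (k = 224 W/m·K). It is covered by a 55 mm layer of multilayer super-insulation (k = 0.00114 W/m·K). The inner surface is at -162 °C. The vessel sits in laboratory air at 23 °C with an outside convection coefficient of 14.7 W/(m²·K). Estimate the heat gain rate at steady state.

Q ≈ 1.3 W

Spherical conduction: R = (1/r_in − 1/r_out)/(4πk) per layer; series-sum.
R_aluminium shell = (1/0.115 − 1/0.139)/(4π×224) = 5.334×10^-4 K/W
R_multilayer super-insulation = (1/0.139 − 1/0.194)/(4π×0.00114) = 142.4 K/W
R_outer film = 1/(h·4πr_o²) = 1/(14.7×4π×0.194²) = 0.1438 K/W
R_total = 142.5 K/W
Q = ΔT/R_total = 185/142.5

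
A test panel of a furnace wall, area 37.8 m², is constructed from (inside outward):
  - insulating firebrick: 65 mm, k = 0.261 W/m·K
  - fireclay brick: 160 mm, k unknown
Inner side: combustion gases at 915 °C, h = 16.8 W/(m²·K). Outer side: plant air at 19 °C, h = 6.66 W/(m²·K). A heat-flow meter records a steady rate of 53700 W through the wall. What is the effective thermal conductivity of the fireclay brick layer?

k ≈ 0.93 W/(m·K)

Treating each layer as a thermal resistance in series:
R_inner film = 1/(h_i·A) = 1/(16.8×37.8) = 0.001575 K/W
R_insulating firebrick = L/(kA) = 0.065/(0.261×37.8) = 0.006588 K/W
R_outer film = 1/(h_o·A) = 1/(6.66×37.8) = 0.003972 K/W
Sum of known resistances R_other = 0.01214 K/W
Total R = ΔT/Q = 896/53700 = 0.01669 K/W
R_fireclay brick = R_total − R_other = 0.00455 K/W
k = L/(R·A) = 0.16/(0.00455×37.8)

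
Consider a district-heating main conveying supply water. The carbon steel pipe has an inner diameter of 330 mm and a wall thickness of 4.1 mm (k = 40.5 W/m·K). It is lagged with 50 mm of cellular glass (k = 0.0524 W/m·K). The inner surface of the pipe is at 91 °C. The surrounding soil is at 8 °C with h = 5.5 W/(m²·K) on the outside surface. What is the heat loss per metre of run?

q′ ≈ 90.3 W/m

Cylindrical conduction, so R = ln(r₂/r₁)/(2πkL) per layer, in series:
R_carbon steel pipe wall = ln(169.1/165)/(2π×40.5×1) = 9.645×10^-5 K/W
R_cellular glass = ln(219.1/169.1)/(2π×0.0524×1) = 0.7868 K/W
R_outer film = 1/(h_o·2πr_oL) = 1/(5.5×2π×0.2191×1) = 0.1321 K/W
R_total = 0.9189 K/W
Q = ΔT/R_total = 83/0.9189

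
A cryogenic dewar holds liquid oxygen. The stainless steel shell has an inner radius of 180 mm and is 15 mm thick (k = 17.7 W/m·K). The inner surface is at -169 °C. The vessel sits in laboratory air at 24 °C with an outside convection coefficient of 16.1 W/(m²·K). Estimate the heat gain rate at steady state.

Q ≈ 1460 W

Spherical conduction: R = (1/r_in − 1/r_out)/(4πk) per layer; series-sum.
R_stainless steel shell = (1/0.18 − 1/0.195)/(4π×17.7) = 0.001921 K/W
R_outer film = 1/(h·4πr_o²) = 1/(16.1×4π×0.195²) = 0.13 K/W
R_total = 0.1319 K/W
Q = ΔT/R_total = 193/0.1319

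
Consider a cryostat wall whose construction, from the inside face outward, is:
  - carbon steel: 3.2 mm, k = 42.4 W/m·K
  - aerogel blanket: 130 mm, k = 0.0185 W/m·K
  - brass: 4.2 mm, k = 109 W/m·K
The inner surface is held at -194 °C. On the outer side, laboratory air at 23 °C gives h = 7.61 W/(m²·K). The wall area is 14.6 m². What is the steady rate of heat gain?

Treating each layer as a thermal resistance in series:
R_carbon steel = L/(kA) = 0.0032/(42.4×14.6) = 5.169×10^-6 K/W
R_aerogel blanket = L/(kA) = 0.13/(0.0185×14.6) = 0.4813 K/W
R_brass = L/(kA) = 0.0042/(109×14.6) = 2.639×10^-6 K/W
R_outer film = 1/(h_o·A) = 1/(7.61×14.6) = 0.009 K/W
R_total = 0.4903 K/W
Q = ΔT / R_total = 217 / 0.4903

Q ≈ 443 W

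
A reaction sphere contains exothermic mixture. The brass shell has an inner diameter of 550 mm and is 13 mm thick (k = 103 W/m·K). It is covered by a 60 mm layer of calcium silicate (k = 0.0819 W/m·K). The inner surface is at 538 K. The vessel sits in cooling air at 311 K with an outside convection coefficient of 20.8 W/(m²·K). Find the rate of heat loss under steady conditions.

Q ≈ 370 W

For a spherical shell R = (1/r₁ − 1/r₂)/(4πk); film R = 1/(h·4πr²). In series:
R_brass shell = (1/0.275 − 1/0.288)/(4π×103) = 1.268×10^-4 K/W
R_calcium silicate = (1/0.288 − 1/0.348)/(4π×0.0819) = 0.5817 K/W
R_outer film = 1/(h·4πr_o²) = 1/(20.8×4π×0.348²) = 0.03159 K/W
R_total = 0.6134 K/W
Q = ΔT/R_total = 227/0.6134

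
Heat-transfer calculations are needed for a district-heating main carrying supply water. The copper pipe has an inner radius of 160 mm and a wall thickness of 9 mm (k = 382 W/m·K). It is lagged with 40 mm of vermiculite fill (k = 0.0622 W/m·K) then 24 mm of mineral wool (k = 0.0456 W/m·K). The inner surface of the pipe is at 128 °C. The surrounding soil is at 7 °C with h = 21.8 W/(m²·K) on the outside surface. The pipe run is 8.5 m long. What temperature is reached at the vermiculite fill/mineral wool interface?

T ≈ 59.1 °C

For a radial system each layer contributes R = ln(r_out/r_in)/(2πkL); films add R = 1/(hA).
R_copper pipe wall = ln(169/160)/(2π×382×8.5) = 2.682×10^-6 K/W
R_vermiculite fill = ln(209/169)/(2π×0.0622×8.5) = 0.06395 K/W
R_mineral wool = ln(233/209)/(2π×0.0456×8.5) = 0.04464 K/W
R_outer film = 1/(h_o·2πr_oL) = 1/(21.8×2π×0.233×8.5) = 0.003686 K/W
R_total = 0.1123 K/W
Q = ΔT/R_total = 121/0.1123
Q = 1080 W
T_interface = T_inner − Q·ΣR(inner→interface) = 128 − 1080×0.06395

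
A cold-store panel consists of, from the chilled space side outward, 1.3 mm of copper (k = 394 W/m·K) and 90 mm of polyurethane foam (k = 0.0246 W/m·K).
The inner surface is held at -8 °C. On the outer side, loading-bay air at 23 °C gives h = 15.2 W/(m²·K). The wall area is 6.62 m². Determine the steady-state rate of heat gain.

Using the resistance-network approach (series):
R_copper = L/(kA) = 0.0013/(394×6.62) = 4.984×10^-7 K/W
R_polyurethane foam = L/(kA) = 0.09/(0.0246×6.62) = 0.5526 K/W
R_outer film = 1/(h_o·A) = 1/(15.2×6.62) = 0.009938 K/W
R_total = 0.5626 K/W
Q = ΔT / R_total = 31 / 0.5626

Q ≈ 55.1 W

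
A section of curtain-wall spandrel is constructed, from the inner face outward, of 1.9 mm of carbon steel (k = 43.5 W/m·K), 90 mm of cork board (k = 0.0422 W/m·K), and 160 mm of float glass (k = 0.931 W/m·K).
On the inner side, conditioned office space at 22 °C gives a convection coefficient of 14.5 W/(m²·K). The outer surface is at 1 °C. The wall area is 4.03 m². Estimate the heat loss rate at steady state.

Q ≈ 35.7 W

Treating each layer as a thermal resistance in series:
R_inner film = 1/(h_i·A) = 1/(14.5×4.03) = 0.01711 K/W
R_carbon steel = L/(kA) = 0.0019/(43.5×4.03) = 1.084×10^-5 K/W
R_cork board = L/(kA) = 0.09/(0.0422×4.03) = 0.5292 K/W
R_float glass = L/(kA) = 0.16/(0.931×4.03) = 0.04264 K/W
R_total = 0.589 K/W
Q = ΔT / R_total = 21 / 0.589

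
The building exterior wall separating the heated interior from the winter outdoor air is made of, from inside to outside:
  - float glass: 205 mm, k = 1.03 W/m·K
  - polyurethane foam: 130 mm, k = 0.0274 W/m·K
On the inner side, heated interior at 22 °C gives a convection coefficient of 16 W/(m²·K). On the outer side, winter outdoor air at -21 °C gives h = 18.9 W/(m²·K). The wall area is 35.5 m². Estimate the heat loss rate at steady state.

Q ≈ 302 W

Model the wall as resistances in series:
R_inner film = 1/(h_i·A) = 1/(16×35.5) = 0.001761 K/W
R_float glass = L/(kA) = 0.205/(1.03×35.5) = 0.005606 K/W
R_polyurethane foam = L/(kA) = 0.13/(0.0274×35.5) = 0.1336 K/W
R_outer film = 1/(h_o·A) = 1/(18.9×35.5) = 0.00149 K/W
R_total = 0.1425 K/W
Q = ΔT / R_total = 43 / 0.1425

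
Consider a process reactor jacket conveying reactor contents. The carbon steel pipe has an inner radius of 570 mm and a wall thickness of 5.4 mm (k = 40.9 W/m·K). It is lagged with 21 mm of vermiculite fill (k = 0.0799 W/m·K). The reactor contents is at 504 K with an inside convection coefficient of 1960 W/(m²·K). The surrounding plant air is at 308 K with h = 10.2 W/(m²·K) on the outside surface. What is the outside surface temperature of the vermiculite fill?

Radial resistances (cylindrical: R_cond = ln(r_o/r_i)/(2πkL), R_conv = 1/(h·2πrL)):
R_inner film = 1/(h_i·2πr₁L) = 1/(1960×2π×0.57×1) = 1.425×10^-4 K/W
R_carbon steel pipe wall = ln(575.4/570)/(2π×40.9×1) = 3.669×10^-5 K/W
R_vermiculite fill = ln(596.4/575.4)/(2π×0.0799×1) = 0.0714 K/W
R_outer film = 1/(h_o·2πr_oL) = 1/(10.2×2π×0.5964×1) = 0.02616 K/W
R_total = 0.09774 K/W
Q = ΔT/R_total = 196/0.09774
Q = 2010 W/m
T_interface = T_inner − Q·ΣR(inner→interface) = 504 − 2010×0.07158

T ≈ 360 K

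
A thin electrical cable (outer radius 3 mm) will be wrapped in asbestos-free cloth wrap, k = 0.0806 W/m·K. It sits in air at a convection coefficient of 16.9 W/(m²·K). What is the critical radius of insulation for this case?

r_cr ≈ 4.77 mm

For a cylinder r_cr = k/h = 0.0806/16.9
r_cr = 4.77 mm; since the bare radius (3 mm) is below r_cr, adding a thin layer of insulation will *increase* heat loss.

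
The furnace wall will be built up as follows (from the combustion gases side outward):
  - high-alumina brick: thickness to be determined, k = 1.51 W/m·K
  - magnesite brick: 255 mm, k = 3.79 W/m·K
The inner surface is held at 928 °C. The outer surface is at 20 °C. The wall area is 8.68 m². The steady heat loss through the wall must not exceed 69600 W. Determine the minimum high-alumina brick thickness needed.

L ≈ 69.4 mm

Treating each layer as a thermal resistance in series:
R_magnesite brick = L/(kA) = 0.255/(3.79×8.68) = 0.007751 K/W
Sum of the known resistances R_other = 0.007751 K/W
Required total resistance R_tot = ΔT/Q_allow = 908/69600 = 0.01305 K/W
R_high-alumina brick = R_tot − R_other = 0.005295 K/W
L = R·k·A = 0.005295×1.51×8.68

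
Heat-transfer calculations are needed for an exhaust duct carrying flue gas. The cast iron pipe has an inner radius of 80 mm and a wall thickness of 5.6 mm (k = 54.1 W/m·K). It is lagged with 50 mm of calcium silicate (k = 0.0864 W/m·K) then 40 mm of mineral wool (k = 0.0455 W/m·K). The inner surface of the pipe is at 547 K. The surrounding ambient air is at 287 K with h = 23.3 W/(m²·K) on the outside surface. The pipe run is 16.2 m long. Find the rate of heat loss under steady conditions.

Per-layer cylindrical resistances, series-summed:
R_cast iron pipe wall = ln(85.6/80)/(2π×54.1×16.2) = 1.229×10^-5 K/W
R_calcium silicate = ln(135.6/85.6)/(2π×0.0864×16.2) = 0.05231 K/W
R_mineral wool = ln(175.6/135.6)/(2π×0.0455×16.2) = 0.05582 K/W
R_outer film = 1/(h_o·2πr_oL) = 1/(23.3×2π×0.1756×16.2) = 0.002401 K/W
R_total = 0.1105 K/W
Q = ΔT/R_total = 260/0.1105

Q ≈ 2350 W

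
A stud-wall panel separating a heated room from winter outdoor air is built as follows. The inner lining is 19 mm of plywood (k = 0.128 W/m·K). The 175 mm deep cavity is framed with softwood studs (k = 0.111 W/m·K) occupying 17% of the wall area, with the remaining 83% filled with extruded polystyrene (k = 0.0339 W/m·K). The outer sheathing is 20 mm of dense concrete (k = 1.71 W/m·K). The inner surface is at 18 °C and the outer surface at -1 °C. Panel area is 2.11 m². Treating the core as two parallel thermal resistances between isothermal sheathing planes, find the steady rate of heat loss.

Q ≈ 10.3 W

Sheathing layers in series; stud and cavity paths in parallel between them.
R_inner = 0.019/(0.128×2.11) = 0.07035 K/W
R_stud  = 0.175/(0.111×0.17×2.11) = 4.395 K/W
R_cav   = 0.175/(0.0339×0.83×2.11) = 2.948 K/W
1/R_core = 1/R_stud + 1/R_cav → R_core = 1.764 K/W
R_outer = 0.02/(1.71×2.11) = 0.005543 K/W
R_total = 1.84 K/W
Q = ΔT/R_total = 19/1.84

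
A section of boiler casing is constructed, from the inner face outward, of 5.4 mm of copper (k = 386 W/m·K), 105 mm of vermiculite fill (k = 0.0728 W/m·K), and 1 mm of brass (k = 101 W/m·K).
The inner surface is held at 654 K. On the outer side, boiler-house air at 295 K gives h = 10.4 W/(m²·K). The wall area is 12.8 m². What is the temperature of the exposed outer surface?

Series thermal resistances:
R_copper = L/(kA) = 0.0054/(386×12.8) = 1.093×10^-6 K/W
R_vermiculite fill = L/(kA) = 0.105/(0.0728×12.8) = 0.1127 K/W
R_brass = L/(kA) = 0.001/(101×12.8) = 7.735×10^-7 K/W
R_outer film = 1/(h_o·A) = 1/(10.4×12.8) = 0.007512 K/W
R_total = 0.1202 K/W;  Q = ΔT/R_total = 359/0.1202 = 2987 W
T_interface = T_inner − Q·ΣR(inner→interface) = 654 − 2990×0.1127

T ≈ 317 K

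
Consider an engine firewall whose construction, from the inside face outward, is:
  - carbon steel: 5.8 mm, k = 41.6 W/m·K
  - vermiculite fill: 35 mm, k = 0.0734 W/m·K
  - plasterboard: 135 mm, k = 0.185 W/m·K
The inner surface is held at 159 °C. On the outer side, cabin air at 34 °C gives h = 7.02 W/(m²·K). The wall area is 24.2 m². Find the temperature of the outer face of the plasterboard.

Model the wall as resistances in series:
R_carbon steel = L/(kA) = 0.0058/(41.6×24.2) = 5.761×10^-6 K/W
R_vermiculite fill = L/(kA) = 0.035/(0.0734×24.2) = 0.0197 K/W
R_plasterboard = L/(kA) = 0.135/(0.185×24.2) = 0.03015 K/W
R_outer film = 1/(h_o·A) = 1/(7.02×24.2) = 0.005886 K/W
R_total = 0.05575 K/W;  Q = ΔT/R_total = 125/0.05575 = 2242 W
T_interface = T_inner − Q·ΣR(inner→interface) = 159 − 2240×0.04986

T ≈ 47.2 °C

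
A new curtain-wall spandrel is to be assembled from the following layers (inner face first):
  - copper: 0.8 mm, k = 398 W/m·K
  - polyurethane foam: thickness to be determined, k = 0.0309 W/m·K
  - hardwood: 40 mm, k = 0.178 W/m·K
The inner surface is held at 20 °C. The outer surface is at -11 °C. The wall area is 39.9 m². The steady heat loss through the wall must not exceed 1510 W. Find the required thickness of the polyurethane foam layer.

L ≈ 18.4 mm

Treating each layer as a thermal resistance in series:
R_copper = L/(kA) = 0.0008/(398×39.9) = 5.038×10^-8 K/W
R_hardwood = L/(kA) = 0.04/(0.178×39.9) = 0.005632 K/W
Sum of the known resistances R_other = 0.005632 K/W
Required total resistance R_tot = ΔT/Q_allow = 31/1510 = 0.02053 K/W
R_polyurethane foam = R_tot − R_other = 0.0149 K/W
L = R·k·A = 0.0149×0.0309×39.9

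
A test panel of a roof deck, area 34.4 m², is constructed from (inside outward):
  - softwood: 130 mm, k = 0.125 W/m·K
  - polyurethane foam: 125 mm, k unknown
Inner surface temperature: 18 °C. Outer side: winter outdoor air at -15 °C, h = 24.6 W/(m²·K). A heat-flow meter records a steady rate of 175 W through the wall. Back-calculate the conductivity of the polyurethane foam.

k ≈ 0.0231 W/(m·K)

Using the resistance-network approach (series):
R_softwood = L/(kA) = 0.13/(0.125×34.4) = 0.03023 K/W
R_outer film = 1/(h_o·A) = 1/(24.6×34.4) = 0.001182 K/W
Sum of known resistances R_other = 0.03141 K/W
Total R = ΔT/Q = 33/175 = 0.1886 K/W
R_polyurethane foam = R_total − R_other = 0.1572 K/W
k = L/(R·A) = 0.125/(0.1572×34.4)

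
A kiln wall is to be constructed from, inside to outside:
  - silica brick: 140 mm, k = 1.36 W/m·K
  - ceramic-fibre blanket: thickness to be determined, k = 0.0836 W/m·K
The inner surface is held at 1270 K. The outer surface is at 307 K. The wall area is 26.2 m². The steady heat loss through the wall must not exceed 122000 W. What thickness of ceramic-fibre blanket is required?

Treating each layer as a thermal resistance in series:
R_silica brick = L/(kA) = 0.14/(1.36×26.2) = 0.003929 K/W
Sum of the known resistances R_other = 0.003929 K/W
Required total resistance R_tot = ΔT/Q_allow = 963/122000 = 0.007893 K/W
R_ceramic-fibre blanket = R_tot − R_other = 0.003964 K/W
L = R·k·A = 0.003964×0.0836×26.2

L ≈ 8.68 mm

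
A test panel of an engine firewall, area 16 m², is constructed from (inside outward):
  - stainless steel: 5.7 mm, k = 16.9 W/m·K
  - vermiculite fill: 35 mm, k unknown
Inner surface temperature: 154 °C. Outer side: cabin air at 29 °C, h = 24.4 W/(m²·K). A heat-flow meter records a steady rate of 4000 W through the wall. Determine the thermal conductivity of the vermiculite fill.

k ≈ 0.0763 W/(m·K)

Using the resistance-network approach (series):
R_stainless steel = L/(kA) = 0.0057/(16.9×16) = 2.108×10^-5 K/W
R_outer film = 1/(h_o·A) = 1/(24.4×16) = 0.002561 K/W
Sum of known resistances R_other = 0.002583 K/W
Total R = ΔT/Q = 125/4000 = 0.03125 K/W
R_vermiculite fill = R_total − R_other = 0.02867 K/W
k = L/(R·A) = 0.035/(0.02867×16)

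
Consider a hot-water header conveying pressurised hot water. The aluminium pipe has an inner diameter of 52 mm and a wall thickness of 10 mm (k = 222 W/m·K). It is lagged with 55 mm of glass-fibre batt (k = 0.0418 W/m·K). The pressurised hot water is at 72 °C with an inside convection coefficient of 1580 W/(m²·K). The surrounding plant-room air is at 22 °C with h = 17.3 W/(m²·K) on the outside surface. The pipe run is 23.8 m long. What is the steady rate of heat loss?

Treating each annulus and film as a series resistance:
R_inner film = 1/(h_i·2πr₁L) = 1/(1580×2π×0.026×23.8) = 1.628×10^-4 K/W
R_aluminium pipe wall = ln(36/26)/(2π×222×23.8) = 9.803×10^-6 K/W
R_glass-fibre batt = ln(91/36)/(2π×0.0418×23.8) = 0.1484 K/W
R_outer film = 1/(h_o·2πr_oL) = 1/(17.3×2π×0.091×23.8) = 0.004248 K/W
R_total = 0.1528 K/W
Q = ΔT/R_total = 50/0.1528

Q ≈ 327 W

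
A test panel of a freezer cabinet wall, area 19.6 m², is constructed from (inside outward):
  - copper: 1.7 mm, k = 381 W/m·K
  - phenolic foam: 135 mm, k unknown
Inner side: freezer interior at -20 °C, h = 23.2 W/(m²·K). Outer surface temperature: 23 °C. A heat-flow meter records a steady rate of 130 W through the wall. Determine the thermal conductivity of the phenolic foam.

k ≈ 0.021 W/(m·K)

Model the wall as resistances in series:
R_inner film = 1/(h_i·A) = 1/(23.2×19.6) = 0.002199 K/W
R_copper = L/(kA) = 0.0017/(381×19.6) = 2.277×10^-7 K/W
Sum of known resistances R_other = 0.002199 K/W
Total R = ΔT/Q = 43/130 = 0.3308 K/W
R_phenolic foam = R_total − R_other = 0.3286 K/W
k = L/(R·A) = 0.135/(0.3286×19.6)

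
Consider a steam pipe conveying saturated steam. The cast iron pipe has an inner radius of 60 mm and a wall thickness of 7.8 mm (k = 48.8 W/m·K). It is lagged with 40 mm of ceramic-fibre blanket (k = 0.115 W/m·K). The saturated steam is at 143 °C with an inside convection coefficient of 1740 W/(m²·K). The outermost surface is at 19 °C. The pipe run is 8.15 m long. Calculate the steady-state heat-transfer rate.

Radial resistances (cylindrical: R_cond = ln(r_o/r_i)/(2πkL), R_conv = 1/(h·2πrL)):
R_inner film = 1/(h_i·2πr₁L) = 1/(1740×2π×0.06×8.15) = 1.871×10^-4 K/W
R_cast iron pipe wall = ln(67.8/60)/(2π×48.8×8.15) = 4.891×10^-5 K/W
R_ceramic-fibre blanket = ln(107.8/67.8)/(2π×0.115×8.15) = 0.07874 K/W
R_total = 0.07898 K/W
Q = ΔT/R_total = 124/0.07898

Q ≈ 1570 W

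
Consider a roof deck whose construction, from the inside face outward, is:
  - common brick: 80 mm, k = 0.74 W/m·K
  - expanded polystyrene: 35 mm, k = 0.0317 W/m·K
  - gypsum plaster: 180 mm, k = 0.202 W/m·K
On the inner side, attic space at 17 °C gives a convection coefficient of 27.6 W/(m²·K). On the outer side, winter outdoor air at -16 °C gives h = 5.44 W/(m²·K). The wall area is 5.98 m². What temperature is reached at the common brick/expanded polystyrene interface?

Series thermal resistances:
R_inner film = 1/(h_i·A) = 1/(27.6×5.98) = 0.006059 K/W
R_common brick = L/(kA) = 0.08/(0.74×5.98) = 0.01808 K/W
R_expanded polystyrene = L/(kA) = 0.035/(0.0317×5.98) = 0.1846 K/W
R_gypsum plaster = L/(kA) = 0.18/(0.202×5.98) = 0.149 K/W
R_outer film = 1/(h_o·A) = 1/(5.44×5.98) = 0.03074 K/W
R_total = 0.3885 K/W;  Q = ΔT/R_total = 33/0.3885 = 84.94 W
T_interface = T_inner − Q·ΣR(inner→interface) = 17 − 84.9×0.02414

T ≈ 14.9 °C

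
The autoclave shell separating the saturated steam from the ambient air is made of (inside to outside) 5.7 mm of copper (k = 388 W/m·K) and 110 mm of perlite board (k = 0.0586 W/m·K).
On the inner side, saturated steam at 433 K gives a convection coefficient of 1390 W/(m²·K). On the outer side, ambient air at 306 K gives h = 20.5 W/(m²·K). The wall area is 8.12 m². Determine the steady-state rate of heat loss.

Q ≈ 535 W

Using the resistance-network approach (series):
R_inner film = 1/(h_i·A) = 1/(1390×8.12) = 8.86×10^-5 K/W
R_copper = L/(kA) = 0.0057/(388×8.12) = 1.809×10^-6 K/W
R_perlite board = L/(kA) = 0.11/(0.0586×8.12) = 0.2312 K/W
R_outer film = 1/(h_o·A) = 1/(20.5×8.12) = 0.006007 K/W
R_total = 0.2373 K/W
Q = ΔT / R_total = 127 / 0.2373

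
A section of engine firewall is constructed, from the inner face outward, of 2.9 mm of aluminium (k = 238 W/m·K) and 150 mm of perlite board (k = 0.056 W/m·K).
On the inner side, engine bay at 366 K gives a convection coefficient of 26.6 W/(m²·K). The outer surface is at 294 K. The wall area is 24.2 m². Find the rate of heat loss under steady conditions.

Q ≈ 641 W

Series thermal resistances:
R_inner film = 1/(h_i·A) = 1/(26.6×24.2) = 0.001553 K/W
R_aluminium = L/(kA) = 0.0029/(238×24.2) = 5.035×10^-7 K/W
R_perlite board = L/(kA) = 0.15/(0.056×24.2) = 0.1107 K/W
R_total = 0.1122 K/W
Q = ΔT / R_total = 72 / 0.1122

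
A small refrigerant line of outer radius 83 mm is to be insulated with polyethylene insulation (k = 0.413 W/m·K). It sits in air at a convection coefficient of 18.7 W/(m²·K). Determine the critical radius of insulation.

r_cr ≈ 22.1 mm

For a cylinder r_cr = k/h = 0.413/18.7
r_cr = 22.1 mm; since the bare radius (83 mm) is above r_cr, any added insulation will reduce heat loss.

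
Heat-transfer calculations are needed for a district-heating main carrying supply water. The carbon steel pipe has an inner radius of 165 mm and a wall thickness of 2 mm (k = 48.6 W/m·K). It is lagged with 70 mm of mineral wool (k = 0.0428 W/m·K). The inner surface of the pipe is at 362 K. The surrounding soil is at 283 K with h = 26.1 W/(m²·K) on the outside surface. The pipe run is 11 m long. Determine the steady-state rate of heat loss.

Radial resistances (cylindrical: R_cond = ln(r_o/r_i)/(2πkL), R_conv = 1/(h·2πrL)):
R_carbon steel pipe wall = ln(167/165)/(2π×48.6×11) = 3.587×10^-6 K/W
R_mineral wool = ln(237/167)/(2π×0.0428×11) = 0.1183 K/W
R_outer film = 1/(h_o·2πr_oL) = 1/(26.1×2π×0.237×11) = 0.002339 K/W
R_total = 0.1207 K/W
Q = ΔT/R_total = 79/0.1207

Q ≈ 655 W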